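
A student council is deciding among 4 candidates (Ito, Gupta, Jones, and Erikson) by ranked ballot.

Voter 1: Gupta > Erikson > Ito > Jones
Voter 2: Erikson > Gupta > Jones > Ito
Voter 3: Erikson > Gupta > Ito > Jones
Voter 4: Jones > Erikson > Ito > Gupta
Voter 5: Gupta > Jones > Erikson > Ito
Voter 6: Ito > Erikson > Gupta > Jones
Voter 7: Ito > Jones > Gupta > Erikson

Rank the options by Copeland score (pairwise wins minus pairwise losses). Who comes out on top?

Erikson

Pairwise results:
  Ito vs Gupta: Gupta wins 4–3.
  Ito vs Jones: Ito wins 4–3.
  Ito vs Erikson: Erikson wins 5–2.
  Gupta vs Jones: Gupta wins 5–2.
  Gupta vs Erikson: Erikson wins 4–3.
  Jones vs Erikson: Erikson wins 4–3.
Copeland scores (wins − losses):
  Ito: 1 − 2 = -1
  Gupta: 2 − 1 = 1
  Jones: 0 − 3 = -3
  Erikson: 3 − 0 = 3
Erikson has the best Copeland score.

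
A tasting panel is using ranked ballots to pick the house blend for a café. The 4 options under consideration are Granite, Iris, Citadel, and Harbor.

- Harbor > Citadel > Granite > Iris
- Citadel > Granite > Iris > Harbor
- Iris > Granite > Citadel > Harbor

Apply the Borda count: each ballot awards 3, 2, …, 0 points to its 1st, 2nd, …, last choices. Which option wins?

Citadel

Borda scores:
  Granite: 1 + 2 + 2 = 5
  Iris: 0 + 1 + 3 = 4
  Citadel: 2 + 3 + 1 = 6
  Harbor: 3 + 0 + 0 = 3
Citadel has the highest total.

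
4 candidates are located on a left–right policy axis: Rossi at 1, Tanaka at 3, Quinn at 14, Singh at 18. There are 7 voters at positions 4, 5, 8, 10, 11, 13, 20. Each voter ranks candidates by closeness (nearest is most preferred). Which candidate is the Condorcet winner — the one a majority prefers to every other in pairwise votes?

With single-peaked preferences on a line, the Condorcet winner is the candidate closest to the median voter.
The median voter (position 10) is closest to Quinn at 14.
Check: Quinn vs Singh — voters closer to Quinn: 6 of 7.

Quinn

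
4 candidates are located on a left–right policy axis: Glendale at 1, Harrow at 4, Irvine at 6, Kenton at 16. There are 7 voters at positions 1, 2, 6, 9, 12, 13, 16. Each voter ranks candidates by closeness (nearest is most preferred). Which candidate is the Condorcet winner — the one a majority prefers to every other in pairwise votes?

With single-peaked preferences on a line, the Condorcet winner is the candidate closest to the median voter.
The median voter (position 9) is closest to Irvine at 6.
Check: Irvine vs Glendale — voters closer to Irvine: 5 of 7.

Irvine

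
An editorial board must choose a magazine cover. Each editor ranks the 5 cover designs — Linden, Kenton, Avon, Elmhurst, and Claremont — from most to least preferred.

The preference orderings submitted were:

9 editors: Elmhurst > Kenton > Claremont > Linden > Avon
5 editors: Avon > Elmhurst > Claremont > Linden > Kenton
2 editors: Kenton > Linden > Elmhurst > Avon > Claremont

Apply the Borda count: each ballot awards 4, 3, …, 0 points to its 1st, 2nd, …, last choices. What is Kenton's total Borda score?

35

Borda scores:
  Linden: 9·1 + 5·1 + 2·3 = 20
  Kenton: 9·3 + 5·0 + 2·4 = 35
  Avon: 9·0 + 5·4 + 2·1 = 22
  Elmhurst: 9·4 + 5·3 + 2·2 = 55
  Claremont: 9·2 + 5·2 + 2·0 = 28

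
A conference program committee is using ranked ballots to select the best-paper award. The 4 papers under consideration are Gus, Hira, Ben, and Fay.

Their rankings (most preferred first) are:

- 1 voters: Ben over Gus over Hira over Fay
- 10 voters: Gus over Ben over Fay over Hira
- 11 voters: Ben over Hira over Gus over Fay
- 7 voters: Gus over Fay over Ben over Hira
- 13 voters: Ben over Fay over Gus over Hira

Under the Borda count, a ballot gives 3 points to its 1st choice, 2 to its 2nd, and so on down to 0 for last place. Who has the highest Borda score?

Borda scores:
  Gus: 2 + 10·3 + 11·1 + 7·3 + 13·1 = 77
  Hira: 1 + 10·0 + 11·2 + 7·0 + 13·0 = 23
  Ben: 3 + 10·2 + 11·3 + 7·1 + 13·3 = 102
  Fay: 0 + 10·1 + 11·0 + 7·2 + 13·2 = 50
Ben has the highest total.

Ben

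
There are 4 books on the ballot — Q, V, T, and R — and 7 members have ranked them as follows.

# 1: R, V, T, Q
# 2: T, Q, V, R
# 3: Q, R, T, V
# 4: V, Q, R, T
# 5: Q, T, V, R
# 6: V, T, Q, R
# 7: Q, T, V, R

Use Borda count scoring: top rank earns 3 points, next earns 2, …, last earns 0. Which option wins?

Borda scores:
  Q: 0 + 2 + 3 + 2 + 3 + 1 + 3 = 14
  V: 2 + 1 + 0 + 3 + 1 + 3 + 1 = 11
  T: 1 + 3 + 1 + 0 + 2 + 2 + 2 = 11
  R: 3 + 0 + 2 + 1 + 0 + 0 + 0 = 6
Q has the highest total.

Q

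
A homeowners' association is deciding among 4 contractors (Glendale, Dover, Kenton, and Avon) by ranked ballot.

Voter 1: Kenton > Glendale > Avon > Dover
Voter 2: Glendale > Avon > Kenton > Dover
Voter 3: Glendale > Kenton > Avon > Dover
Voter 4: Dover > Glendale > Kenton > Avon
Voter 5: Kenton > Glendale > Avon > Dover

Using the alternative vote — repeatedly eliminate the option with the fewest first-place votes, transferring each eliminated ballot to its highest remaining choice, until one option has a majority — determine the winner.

Glendale

Round 1: Glendale 2, Kenton 2, Dover 1, Avon 0. Avon has the fewest and is eliminated.
Round 2: Glendale 2, Kenton 2, Dover 1. Dover has the fewest and is eliminated.
Round 3: Glendale 3, Kenton 2. Glendale has a majority.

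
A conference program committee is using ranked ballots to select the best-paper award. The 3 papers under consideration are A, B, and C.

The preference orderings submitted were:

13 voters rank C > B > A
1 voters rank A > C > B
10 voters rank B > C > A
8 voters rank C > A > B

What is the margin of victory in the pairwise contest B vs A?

Ballots ranking B above A: 13+10 = 23.
Ballots ranking A above B: 1+8 = 9.
B wins 23–9, a margin of 14.

14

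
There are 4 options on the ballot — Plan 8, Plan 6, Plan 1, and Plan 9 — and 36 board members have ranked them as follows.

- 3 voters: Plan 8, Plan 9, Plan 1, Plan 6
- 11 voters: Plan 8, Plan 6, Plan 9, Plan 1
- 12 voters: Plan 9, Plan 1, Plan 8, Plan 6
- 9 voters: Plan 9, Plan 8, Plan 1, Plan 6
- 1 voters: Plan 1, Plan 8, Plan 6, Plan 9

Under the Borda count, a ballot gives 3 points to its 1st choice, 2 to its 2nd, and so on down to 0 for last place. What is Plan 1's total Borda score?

Borda scores:
  Plan 8: 3·3 + 11·3 + 12·1 + 9·2 + 2 = 74
  Plan 6: 3·0 + 11·2 + 12·0 + 9·0 + 1 = 23
  Plan 1: 3·1 + 11·0 + 12·2 + 9·1 + 3 = 39
  Plan 9: 3·2 + 11·1 + 12·3 + 9·3 + 0 = 80

39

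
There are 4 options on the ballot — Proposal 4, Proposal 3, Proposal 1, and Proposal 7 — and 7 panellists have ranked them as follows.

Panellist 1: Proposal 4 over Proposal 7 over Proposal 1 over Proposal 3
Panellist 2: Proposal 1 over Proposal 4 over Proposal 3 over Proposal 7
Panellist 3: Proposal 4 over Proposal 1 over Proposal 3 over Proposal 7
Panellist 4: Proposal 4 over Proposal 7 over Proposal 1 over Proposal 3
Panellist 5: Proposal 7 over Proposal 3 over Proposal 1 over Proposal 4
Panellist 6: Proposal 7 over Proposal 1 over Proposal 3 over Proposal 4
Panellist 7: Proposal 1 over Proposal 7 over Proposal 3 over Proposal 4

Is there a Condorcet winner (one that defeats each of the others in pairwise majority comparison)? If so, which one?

Head-to-head results (7 voters total):
Proposal 4 vs Proposal 3: Proposal 4 wins 4–3.
Proposal 4 vs Proposal 1: Proposal 1 wins 4–3.
Proposal 4 vs Proposal 7: Proposal 4 wins 4–3.
Proposal 3 vs Proposal 1: Proposal 1 wins 6–1.
Proposal 3 vs Proposal 7: Proposal 7 wins 5–2.
Proposal 1 vs Proposal 7: Proposal 7 wins 4–3.
No candidate beats all others: Proposal 4 beats Proposal 7 beats Proposal 1 beats Proposal 4, a majority cycle.

No Condorcet winner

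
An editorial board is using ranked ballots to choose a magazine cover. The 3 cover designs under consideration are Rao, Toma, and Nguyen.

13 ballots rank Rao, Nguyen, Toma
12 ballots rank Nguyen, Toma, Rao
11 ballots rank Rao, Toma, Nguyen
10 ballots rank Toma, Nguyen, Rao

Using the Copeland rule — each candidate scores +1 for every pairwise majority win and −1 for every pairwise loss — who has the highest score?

Pairwise results:
  Rao vs Toma: Rao wins 24–22.
  Rao vs Nguyen: Rao wins 24–22.
  Toma vs Nguyen: Nguyen wins 25–21.
Copeland scores (wins − losses):
  Rao: 2 − 0 = 2
  Toma: 0 − 2 = -2
  Nguyen: 1 − 1 = 0
Rao has the best Copeland score.

Rao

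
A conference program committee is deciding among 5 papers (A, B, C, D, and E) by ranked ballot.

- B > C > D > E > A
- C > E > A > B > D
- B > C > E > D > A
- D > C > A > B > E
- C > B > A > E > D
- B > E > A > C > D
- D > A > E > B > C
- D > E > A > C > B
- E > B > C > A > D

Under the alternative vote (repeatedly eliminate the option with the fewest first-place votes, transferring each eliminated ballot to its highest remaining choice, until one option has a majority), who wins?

Round 1: B 3, D 3, C 2, E 1, A 0. A has the fewest and is eliminated.
Round 2: B 3, D 3, C 2, E 1. E has the fewest and is eliminated.
Round 3: B 4, D 3, C 2. C has the fewest and is eliminated.
Round 4: B 6, D 3. B has a majority.

B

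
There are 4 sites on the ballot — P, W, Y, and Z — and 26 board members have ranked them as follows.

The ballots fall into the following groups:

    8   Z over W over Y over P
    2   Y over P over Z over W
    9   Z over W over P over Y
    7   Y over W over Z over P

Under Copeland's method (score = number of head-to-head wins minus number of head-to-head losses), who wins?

Pairwise results:
  P vs W: W wins 24–2.
  P vs Y: Y wins 17–9.
  P vs Z: Z wins 24–2.
  W vs Y: W wins 17–9.
  W vs Z: Z wins 19–7.
  Y vs Z: Z wins 17–9.
Copeland scores (wins − losses):
  P: 0 − 3 = -3
  W: 2 − 1 = 1
  Y: 1 − 2 = -1
  Z: 3 − 0 = 3
Z has the best Copeland score.

Z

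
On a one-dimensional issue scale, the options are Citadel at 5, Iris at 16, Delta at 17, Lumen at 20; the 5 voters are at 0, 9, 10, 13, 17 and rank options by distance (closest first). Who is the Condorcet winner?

Citadel

With single-peaked preferences on a line, the Condorcet winner is the candidate closest to the median voter.
The median voter (position 10) is closest to Citadel at 5.
Check: Citadel vs Lumen — voters closer to Citadel: 3 of 5.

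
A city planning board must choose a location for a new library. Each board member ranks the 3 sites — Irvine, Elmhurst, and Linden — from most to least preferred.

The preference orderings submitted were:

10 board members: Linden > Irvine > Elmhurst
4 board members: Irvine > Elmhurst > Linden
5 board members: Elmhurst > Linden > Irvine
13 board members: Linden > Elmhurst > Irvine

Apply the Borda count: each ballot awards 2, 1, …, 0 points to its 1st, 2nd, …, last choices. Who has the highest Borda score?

Linden

Borda scores:
  Irvine: 10·1 + 4·2 + 5·0 + 13·0 = 18
  Elmhurst: 10·0 + 4·1 + 5·2 + 13·1 = 27
  Linden: 10·2 + 4·0 + 5·1 + 13·2 = 51
Linden has the highest total.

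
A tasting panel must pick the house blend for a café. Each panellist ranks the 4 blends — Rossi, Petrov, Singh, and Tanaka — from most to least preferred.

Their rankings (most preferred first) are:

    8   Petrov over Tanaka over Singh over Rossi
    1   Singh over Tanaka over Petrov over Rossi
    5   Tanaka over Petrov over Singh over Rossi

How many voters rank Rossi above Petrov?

0

Ballots ranking Rossi above Petrov: 0.
Ballots ranking Petrov above Rossi: 8+1+5 = 14.
So 0 of 14 voters prefer Rossi to Petrov.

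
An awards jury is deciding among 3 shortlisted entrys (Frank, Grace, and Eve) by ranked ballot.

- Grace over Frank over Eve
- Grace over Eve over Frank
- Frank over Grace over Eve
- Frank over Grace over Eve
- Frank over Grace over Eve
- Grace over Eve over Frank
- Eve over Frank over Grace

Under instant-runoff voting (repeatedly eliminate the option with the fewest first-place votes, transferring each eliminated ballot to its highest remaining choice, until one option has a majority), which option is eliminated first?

Round 1: Frank 3, Grace 3, Eve 1. Eve has the fewest and is eliminated.
Round 2: Frank 4, Grace 3. Frank has a majority.

Eve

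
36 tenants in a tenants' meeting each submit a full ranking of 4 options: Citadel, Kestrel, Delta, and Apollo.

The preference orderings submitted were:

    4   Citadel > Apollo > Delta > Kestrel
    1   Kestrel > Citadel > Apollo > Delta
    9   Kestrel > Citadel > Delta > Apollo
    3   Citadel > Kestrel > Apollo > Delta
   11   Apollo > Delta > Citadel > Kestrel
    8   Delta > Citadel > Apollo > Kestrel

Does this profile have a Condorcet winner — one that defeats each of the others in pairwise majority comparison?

Head-to-head results (36 voters total):
Citadel vs Kestrel: Citadel wins 26–10.
Citadel vs Delta: Delta wins 19–17.
Citadel vs Apollo: Citadel wins 25–11.
Kestrel vs Delta: Delta wins 23–13.
Kestrel vs Apollo: Apollo wins 23–13.
Delta vs Apollo: Apollo wins 19–17.
No candidate beats all others: Citadel beats Apollo beats Delta beats Citadel, a majority cycle.

No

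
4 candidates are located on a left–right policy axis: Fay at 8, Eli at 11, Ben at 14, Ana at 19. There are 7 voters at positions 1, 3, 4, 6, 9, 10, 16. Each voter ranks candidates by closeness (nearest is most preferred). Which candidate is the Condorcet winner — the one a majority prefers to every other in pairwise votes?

With single-peaked preferences on a line, the Condorcet winner is the candidate closest to the median voter.
The median voter (position 6) is closest to Fay at 8.
Check: Fay vs Ben — voters closer to Fay: 6 of 7.

Fay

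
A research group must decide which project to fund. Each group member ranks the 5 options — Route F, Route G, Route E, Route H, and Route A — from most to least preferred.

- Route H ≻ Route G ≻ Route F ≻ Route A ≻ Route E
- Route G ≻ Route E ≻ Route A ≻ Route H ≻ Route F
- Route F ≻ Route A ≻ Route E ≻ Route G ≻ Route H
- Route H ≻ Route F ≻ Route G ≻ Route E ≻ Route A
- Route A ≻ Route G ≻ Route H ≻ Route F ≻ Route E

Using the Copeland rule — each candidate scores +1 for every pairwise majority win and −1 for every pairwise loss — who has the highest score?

Pairwise results:
  Route F vs Route G: Route G wins 3–2.
  Route F vs Route E: Route F wins 4–1.
  Route F vs Route H: Route H wins 4–1.
  Route F vs Route A: Route F wins 3–2.
  Route G vs Route E: Route G wins 4–1.
  Route G vs Route H: Route G wins 3–2.
  Route G vs Route A: Route G wins 3–2.
  Route E vs Route H: Route H wins 3–2.
  Route E vs Route A: Route A wins 3–2.
  Route H vs Route A: Route A wins 3–2.
Copeland scores (wins − losses):
  Route F: 2 − 2 = 0
  Route G: 4 − 0 = 4
  Route E: 0 − 4 = -4
  Route H: 2 − 2 = 0
  Route A: 2 − 2 = 0
Route G has the best Copeland score.

Route G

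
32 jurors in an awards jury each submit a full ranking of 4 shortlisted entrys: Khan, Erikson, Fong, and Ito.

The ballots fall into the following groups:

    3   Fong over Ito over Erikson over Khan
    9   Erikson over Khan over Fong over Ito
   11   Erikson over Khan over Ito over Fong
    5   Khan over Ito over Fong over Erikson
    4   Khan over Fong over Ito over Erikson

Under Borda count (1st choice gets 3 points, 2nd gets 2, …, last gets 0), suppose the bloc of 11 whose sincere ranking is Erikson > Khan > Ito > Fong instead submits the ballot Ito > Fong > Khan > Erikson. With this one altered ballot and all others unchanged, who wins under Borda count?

Khan

Borda totals with the altered ballot: Khan 56, Erikson 30, Fong 53, Ito 53.
The winner is unchanged: still Khan.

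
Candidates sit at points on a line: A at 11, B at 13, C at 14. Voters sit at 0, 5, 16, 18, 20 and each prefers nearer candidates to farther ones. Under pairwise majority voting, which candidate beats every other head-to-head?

C

With single-peaked preferences on a line, the Condorcet winner is the candidate closest to the median voter.
The median voter (position 16) is closest to C at 14.
Check: C vs A — voters closer to C: 3 of 5.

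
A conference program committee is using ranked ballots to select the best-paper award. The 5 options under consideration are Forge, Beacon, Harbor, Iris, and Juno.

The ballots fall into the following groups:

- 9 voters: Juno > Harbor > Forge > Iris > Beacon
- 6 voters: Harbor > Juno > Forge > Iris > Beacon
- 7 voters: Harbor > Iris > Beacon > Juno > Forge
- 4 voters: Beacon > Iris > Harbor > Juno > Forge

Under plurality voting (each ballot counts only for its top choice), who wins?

First-place vote totals:
  Forge: 0
  Beacon: 4
  Harbor: 13
  Iris: 0
  Juno: 9
Harbor has the most first-place votes.

Harbor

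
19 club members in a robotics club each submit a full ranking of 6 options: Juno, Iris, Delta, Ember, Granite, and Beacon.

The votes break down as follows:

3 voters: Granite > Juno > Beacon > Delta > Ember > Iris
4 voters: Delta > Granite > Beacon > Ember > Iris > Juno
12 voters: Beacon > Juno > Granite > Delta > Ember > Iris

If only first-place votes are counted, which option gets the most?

Beacon

First-place vote totals:
  Juno: 0
  Iris: 0
  Delta: 4
  Ember: 0
  Granite: 3
  Beacon: 12
Beacon has the most first-place votes.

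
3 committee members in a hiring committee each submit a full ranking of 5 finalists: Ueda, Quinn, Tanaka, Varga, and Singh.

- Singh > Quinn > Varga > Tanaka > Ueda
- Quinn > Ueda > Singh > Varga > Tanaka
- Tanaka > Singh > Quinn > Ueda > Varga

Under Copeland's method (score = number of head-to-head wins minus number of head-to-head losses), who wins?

Pairwise results:
  Ueda vs Quinn: Quinn wins 3–0.
  Ueda vs Tanaka: Tanaka wins 2–1.
  Ueda vs Varga: Ueda wins 2–1.
  Ueda vs Singh: Singh wins 2–1.
  Quinn vs Tanaka: Quinn wins 2–1.
  Quinn vs Varga: Quinn wins 3–0.
  Quinn vs Singh: Singh wins 2–1.
  Tanaka vs Varga: Varga wins 2–1.
  Tanaka vs Singh: Singh wins 2–1.
  Varga vs Singh: Singh wins 3–0.
Copeland scores (wins − losses):
  Ueda: 1 − 3 = -2
  Quinn: 3 − 1 = 2
  Tanaka: 1 − 3 = -2
  Varga: 1 − 3 = -2
  Singh: 4 − 0 = 4
Singh has the best Copeland score.

Singh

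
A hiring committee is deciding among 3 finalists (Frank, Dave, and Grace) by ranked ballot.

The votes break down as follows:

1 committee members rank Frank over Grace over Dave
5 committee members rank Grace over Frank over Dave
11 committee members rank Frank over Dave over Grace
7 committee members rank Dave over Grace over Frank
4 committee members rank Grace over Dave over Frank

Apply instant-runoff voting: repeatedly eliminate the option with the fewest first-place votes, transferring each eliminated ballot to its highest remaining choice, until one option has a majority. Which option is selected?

Grace

Round 1: Frank 12, Grace 9, Dave 7. Dave has the fewest and is eliminated.
Round 2: Grace 16, Frank 12. Grace has a majority.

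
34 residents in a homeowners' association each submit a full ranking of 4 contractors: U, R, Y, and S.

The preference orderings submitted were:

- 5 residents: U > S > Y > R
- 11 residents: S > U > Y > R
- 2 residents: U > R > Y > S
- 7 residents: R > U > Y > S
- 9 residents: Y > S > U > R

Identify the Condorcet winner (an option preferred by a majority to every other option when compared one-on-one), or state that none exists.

No Condorcet winner

Head-to-head results (34 voters total):
U vs R: U wins 27–7.
U vs Y: U wins 25–9.
U vs S: S wins 20–14.
R vs Y: Y wins 25–9.
R vs S: S wins 25–9.
Y vs S: Y wins 18–16.
No candidate beats all others: U beats Y beats S beats U, a majority cycle.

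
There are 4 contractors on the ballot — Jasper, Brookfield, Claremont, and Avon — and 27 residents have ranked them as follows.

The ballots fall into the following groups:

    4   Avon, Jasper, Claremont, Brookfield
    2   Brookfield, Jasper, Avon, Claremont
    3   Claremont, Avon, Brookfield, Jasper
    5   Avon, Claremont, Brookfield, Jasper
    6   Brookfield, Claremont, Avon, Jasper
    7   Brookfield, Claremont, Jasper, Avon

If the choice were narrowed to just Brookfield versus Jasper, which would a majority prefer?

Ballots ranking Brookfield above Jasper: 2+3+5+6+7 = 23.
Ballots ranking Jasper above Brookfield: 4.
Brookfield wins the head-to-head, 23–4.

Brookfield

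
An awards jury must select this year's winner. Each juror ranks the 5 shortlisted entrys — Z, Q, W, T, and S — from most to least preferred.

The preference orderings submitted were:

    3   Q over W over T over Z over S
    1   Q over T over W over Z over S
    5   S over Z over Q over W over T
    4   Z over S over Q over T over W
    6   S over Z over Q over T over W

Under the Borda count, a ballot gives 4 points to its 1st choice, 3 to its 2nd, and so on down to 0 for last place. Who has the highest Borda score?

Borda scores:
  Z: 3·1 + 1 + 5·3 + 4·4 + 6·3 = 53
  Q: 3·4 + 4 + 5·2 + 4·2 + 6·2 = 46
  W: 3·3 + 2 + 5·1 + 4·0 + 6·0 = 16
  T: 3·2 + 3 + 5·0 + 4·1 + 6·1 = 19
  S: 3·0 + 0 + 5·4 + 4·3 + 6·4 = 56
S has the highest total.

S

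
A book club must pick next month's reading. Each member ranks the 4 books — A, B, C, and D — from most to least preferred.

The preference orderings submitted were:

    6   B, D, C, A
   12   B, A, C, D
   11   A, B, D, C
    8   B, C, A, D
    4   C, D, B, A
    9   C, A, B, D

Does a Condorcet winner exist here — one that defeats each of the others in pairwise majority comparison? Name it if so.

B

Head-to-head results (50 voters total):
A vs B: B wins 30–20.
A vs C: C wins 27–23.
A vs D: A wins 40–10.
B vs C: B wins 37–13.
B vs D: B wins 46–4.
C vs D: C wins 33–17.
B beats each rival — A (30–20), C (37–13), D (46–4) — so B is the Condorcet winner.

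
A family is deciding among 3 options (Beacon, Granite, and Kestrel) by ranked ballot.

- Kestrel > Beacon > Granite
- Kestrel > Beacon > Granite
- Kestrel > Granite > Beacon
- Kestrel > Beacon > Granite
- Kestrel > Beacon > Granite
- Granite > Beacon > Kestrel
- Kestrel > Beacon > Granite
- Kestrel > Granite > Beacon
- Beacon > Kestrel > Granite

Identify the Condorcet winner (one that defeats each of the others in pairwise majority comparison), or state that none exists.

Kestrel

Head-to-head results (9 voters total):
Beacon vs Granite: Beacon wins 6–3.
Beacon vs Kestrel: Kestrel wins 7–2.
Granite vs Kestrel: Kestrel wins 8–1.
Kestrel beats each rival — Beacon (7–2), Granite (8–1) — so Kestrel is the Condorcet winner.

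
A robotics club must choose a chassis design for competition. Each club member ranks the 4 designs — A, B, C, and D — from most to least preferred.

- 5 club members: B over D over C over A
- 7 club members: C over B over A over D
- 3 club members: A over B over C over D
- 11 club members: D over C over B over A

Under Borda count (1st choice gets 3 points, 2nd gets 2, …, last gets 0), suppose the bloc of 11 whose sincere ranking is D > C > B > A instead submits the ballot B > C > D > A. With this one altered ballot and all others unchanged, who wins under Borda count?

Borda totals with the altered ballot: A 16, B 68, C 51, D 21.
The switch changes the winner from C to B.

B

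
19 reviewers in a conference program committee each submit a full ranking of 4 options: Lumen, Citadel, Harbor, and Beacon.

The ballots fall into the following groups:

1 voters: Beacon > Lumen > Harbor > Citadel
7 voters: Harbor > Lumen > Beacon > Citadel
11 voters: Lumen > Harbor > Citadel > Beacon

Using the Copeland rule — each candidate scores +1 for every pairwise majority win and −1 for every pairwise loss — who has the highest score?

Lumen

Pairwise results:
  Lumen vs Citadel: Lumen wins 19–0.
  Lumen vs Harbor: Lumen wins 12–7.
  Lumen vs Beacon: Lumen wins 18–1.
  Citadel vs Harbor: Harbor wins 19–0.
  Citadel vs Beacon: Citadel wins 11–8.
  Harbor vs Beacon: Harbor wins 18–1.
Copeland scores (wins − losses):
  Lumen: 3 − 0 = 3
  Citadel: 1 − 2 = -1
  Harbor: 2 − 1 = 1
  Beacon: 0 − 3 = -3
Lumen has the best Copeland score.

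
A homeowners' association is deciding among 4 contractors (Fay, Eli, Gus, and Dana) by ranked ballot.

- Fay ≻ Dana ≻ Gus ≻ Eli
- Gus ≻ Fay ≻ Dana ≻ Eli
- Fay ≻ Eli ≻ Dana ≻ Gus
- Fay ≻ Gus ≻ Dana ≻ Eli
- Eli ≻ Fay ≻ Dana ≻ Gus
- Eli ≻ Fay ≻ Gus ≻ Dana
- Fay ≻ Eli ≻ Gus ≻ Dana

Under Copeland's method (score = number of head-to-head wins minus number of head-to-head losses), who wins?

Pairwise results:
  Fay vs Eli: Fay wins 5–2.
  Fay vs Gus: Fay wins 6–1.
  Fay vs Dana: Fay wins 7–0.
  Eli vs Gus: Eli wins 4–3.
  Eli vs Dana: Eli wins 4–3.
  Gus vs Dana: Gus wins 4–3.
Copeland scores (wins − losses):
  Fay: 3 − 0 = 3
  Eli: 2 − 1 = 1
  Gus: 1 − 2 = -1
  Dana: 0 − 3 = -3
Fay has the best Copeland score.

Fay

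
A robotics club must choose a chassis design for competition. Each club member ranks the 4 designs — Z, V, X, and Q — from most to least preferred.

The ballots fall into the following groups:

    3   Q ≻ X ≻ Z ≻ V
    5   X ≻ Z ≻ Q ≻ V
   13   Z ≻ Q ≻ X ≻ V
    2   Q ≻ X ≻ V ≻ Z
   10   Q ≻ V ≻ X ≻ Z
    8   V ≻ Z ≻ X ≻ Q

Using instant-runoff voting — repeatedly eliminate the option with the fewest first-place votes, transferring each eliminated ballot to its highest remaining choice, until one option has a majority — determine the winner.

Z

Round 1: Q 15, Z 13, V 8, X 5. X has the fewest and is eliminated.
Round 2: Z 18, Q 15, V 8. V has the fewest and is eliminated.
Round 3: Z 26, Q 15. Z has a majority.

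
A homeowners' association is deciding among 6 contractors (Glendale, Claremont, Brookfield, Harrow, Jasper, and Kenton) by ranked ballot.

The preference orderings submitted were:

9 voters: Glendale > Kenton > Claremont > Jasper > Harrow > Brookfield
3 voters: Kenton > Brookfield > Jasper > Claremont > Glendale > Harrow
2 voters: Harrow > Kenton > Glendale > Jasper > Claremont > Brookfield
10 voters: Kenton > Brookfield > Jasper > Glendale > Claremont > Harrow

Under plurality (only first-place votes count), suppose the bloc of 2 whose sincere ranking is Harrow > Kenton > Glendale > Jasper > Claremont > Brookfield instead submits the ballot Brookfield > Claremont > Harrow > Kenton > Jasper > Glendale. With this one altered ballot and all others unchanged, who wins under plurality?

Kenton

First-place totals with the altered ballot: Glendale 9, Claremont 0, Brookfield 2, Harrow 0, Jasper 0, Kenton 13.
The winner is unchanged: still Kenton.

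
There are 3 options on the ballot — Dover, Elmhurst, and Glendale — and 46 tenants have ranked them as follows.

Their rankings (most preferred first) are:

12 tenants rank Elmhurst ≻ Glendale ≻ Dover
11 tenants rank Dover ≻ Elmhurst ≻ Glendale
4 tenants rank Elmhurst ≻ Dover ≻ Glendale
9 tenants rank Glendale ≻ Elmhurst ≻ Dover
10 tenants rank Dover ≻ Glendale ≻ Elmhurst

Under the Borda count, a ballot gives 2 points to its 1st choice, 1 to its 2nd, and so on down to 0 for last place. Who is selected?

Borda scores:
  Dover: 12·0 + 11·2 + 4·1 + 9·0 + 10·2 = 46
  Elmhurst: 12·2 + 11·1 + 4·2 + 9·1 + 10·0 = 52
  Glendale: 12·1 + 11·0 + 4·0 + 9·2 + 10·1 = 40
Elmhurst has the highest total.

Elmhurst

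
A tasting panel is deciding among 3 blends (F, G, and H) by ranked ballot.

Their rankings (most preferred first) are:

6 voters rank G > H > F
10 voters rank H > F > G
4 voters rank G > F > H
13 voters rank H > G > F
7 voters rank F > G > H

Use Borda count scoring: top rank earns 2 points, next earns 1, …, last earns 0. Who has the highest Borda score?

Borda scores:
  F: 6·0 + 10·1 + 4·1 + 13·0 + 7·2 = 28
  G: 6·2 + 10·0 + 4·2 + 13·1 + 7·1 = 40
  H: 6·1 + 10·2 + 4·0 + 13·2 + 7·0 = 52
H has the highest total.

H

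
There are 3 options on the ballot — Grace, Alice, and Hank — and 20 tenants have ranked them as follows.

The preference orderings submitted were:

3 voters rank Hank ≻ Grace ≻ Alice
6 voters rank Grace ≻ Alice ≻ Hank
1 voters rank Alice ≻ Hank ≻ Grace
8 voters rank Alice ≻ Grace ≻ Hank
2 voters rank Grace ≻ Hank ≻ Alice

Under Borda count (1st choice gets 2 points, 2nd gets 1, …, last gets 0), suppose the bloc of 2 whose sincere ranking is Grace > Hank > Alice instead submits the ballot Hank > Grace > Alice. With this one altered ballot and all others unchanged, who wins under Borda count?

Borda totals with the altered ballot: Grace 25, Alice 24, Hank 11.
The winner is unchanged: still Grace.

Grace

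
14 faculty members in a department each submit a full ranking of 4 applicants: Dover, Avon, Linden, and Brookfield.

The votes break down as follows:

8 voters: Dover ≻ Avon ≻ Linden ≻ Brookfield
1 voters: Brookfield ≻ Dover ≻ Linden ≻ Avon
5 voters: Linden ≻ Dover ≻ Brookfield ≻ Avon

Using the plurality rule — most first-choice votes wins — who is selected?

First-place vote totals:
  Dover: 8
  Avon: 0
  Linden: 5
  Brookfield: 1
Dover has the most first-place votes.

Dover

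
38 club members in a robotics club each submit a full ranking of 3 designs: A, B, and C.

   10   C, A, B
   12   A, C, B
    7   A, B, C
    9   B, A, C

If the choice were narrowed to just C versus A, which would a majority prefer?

Ballots ranking C above A: 10.
Ballots ranking A above C: 12+7+9 = 28.
A wins the head-to-head, 28–10.

A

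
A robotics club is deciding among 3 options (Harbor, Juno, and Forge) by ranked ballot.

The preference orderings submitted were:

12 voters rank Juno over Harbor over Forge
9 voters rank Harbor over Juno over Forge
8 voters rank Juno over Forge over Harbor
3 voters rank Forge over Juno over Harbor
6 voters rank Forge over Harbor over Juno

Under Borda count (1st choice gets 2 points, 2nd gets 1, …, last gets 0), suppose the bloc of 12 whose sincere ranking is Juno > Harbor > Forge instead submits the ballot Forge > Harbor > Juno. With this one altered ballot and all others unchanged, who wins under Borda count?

Forge

Borda totals with the altered ballot: Harbor 36, Juno 28, Forge 50.
The switch changes the winner from Juno to Forge.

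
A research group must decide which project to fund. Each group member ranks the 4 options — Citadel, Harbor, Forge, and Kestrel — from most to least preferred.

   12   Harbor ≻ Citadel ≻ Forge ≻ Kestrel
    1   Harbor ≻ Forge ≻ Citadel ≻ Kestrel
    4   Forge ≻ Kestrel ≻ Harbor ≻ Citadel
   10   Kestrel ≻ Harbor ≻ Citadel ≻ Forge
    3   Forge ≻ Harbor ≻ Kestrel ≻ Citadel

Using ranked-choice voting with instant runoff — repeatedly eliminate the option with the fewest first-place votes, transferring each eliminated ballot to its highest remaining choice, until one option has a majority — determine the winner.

Round 1: Harbor 13, Kestrel 10, Forge 7, Citadel 0. Citadel has the fewest and is eliminated.
Round 2: Harbor 13, Kestrel 10, Forge 7. Forge has the fewest and is eliminated.
Round 3: Harbor 16, Kestrel 14. Harbor has a majority.

Harbor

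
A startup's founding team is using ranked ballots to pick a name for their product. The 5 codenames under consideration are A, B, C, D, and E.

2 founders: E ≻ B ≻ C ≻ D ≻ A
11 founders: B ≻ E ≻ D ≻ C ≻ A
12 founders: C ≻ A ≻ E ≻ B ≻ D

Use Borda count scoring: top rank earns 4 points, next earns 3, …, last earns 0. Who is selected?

E

Borda scores:
  A: 2·0 + 11·0 + 12·3 = 36
  B: 2·3 + 11·4 + 12·1 = 62
  C: 2·2 + 11·1 + 12·4 = 63
  D: 2·1 + 11·2 + 12·0 = 24
  E: 2·4 + 11·3 + 12·2 = 65
E has the highest total.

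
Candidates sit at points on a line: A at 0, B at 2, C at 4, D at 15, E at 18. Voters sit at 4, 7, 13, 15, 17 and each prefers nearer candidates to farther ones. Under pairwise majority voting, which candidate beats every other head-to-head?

With single-peaked preferences on a line, the Condorcet winner is the candidate closest to the median voter.
The median voter (position 13) is closest to D at 15.
Check: D vs C — voters closer to D: 3 of 5.

D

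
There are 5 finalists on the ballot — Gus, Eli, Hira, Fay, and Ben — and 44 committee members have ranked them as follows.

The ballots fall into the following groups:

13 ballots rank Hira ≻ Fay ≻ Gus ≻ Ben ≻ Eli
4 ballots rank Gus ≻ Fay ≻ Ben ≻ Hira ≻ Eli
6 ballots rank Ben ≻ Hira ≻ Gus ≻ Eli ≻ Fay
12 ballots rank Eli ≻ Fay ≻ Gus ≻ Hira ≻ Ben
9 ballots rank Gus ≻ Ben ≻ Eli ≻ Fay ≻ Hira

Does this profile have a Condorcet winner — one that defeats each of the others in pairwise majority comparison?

No

Head-to-head results (44 voters total):
Gus vs Eli: Gus wins 32–12.
Gus vs Hira: Gus wins 25–19.
Gus vs Fay: Fay wins 25–19.
Gus vs Ben: Gus wins 38–6.
Eli vs Hira: Hira wins 23–21.
Eli vs Fay: Eli wins 27–17.
Eli vs Ben: Ben wins 32–12.
Hira vs Fay: Fay wins 25–19.
Hira vs Ben: Hira wins 25–19.
Fay vs Ben: Fay wins 29–15.
No candidate beats all others: Gus beats Eli beats Fay beats Gus, a majority cycle.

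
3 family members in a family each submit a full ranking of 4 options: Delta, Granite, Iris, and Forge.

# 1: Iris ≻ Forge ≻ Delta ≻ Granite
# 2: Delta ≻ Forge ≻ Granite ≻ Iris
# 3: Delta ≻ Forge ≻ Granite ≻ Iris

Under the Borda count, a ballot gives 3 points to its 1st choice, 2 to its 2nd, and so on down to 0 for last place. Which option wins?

Borda scores:
  Delta: 1 + 3 + 3 = 7
  Granite: 0 + 1 + 1 = 2
  Iris: 3 + 0 + 0 = 3
  Forge: 2 + 2 + 2 = 6
Delta has the highest total.

Delta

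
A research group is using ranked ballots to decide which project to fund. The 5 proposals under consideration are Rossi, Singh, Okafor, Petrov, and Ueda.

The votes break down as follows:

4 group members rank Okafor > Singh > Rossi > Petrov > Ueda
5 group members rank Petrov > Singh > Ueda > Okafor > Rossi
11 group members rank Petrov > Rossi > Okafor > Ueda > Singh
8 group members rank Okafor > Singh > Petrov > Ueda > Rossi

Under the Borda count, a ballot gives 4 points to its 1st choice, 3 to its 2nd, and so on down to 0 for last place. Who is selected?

Borda scores:
  Rossi: 4·2 + 5·0 + 11·3 + 8·0 = 41
  Singh: 4·3 + 5·3 + 11·0 + 8·3 = 51
  Okafor: 4·4 + 5·1 + 11·2 + 8·4 = 75
  Petrov: 4·1 + 5·4 + 11·4 + 8·2 = 84
  Ueda: 4·0 + 5·2 + 11·1 + 8·1 = 29
Petrov has the highest total.

Petrov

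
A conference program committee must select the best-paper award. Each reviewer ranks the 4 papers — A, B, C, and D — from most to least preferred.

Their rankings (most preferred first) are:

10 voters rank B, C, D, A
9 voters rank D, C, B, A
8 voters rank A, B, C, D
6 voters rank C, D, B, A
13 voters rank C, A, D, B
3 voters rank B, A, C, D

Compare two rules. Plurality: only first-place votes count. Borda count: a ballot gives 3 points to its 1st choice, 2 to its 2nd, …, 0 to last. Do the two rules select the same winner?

Yes

Plurality first-place counts: A 8, B 13, C 19, D 9 → C.
Borda totals: A 56, B 70, C 106, D 62 → C.
The two rules agree on C.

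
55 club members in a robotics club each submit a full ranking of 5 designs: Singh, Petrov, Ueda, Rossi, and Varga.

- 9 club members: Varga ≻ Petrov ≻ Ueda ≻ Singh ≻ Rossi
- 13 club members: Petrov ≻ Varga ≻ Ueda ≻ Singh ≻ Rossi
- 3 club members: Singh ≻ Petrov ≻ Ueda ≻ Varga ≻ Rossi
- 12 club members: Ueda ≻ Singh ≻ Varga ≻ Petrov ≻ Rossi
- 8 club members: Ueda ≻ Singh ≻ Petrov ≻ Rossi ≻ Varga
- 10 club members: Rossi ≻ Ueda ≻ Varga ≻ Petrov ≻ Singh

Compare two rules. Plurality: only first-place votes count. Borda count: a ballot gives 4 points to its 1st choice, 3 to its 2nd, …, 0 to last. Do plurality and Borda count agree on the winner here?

Plurality first-place counts: Singh 3, Petrov 13, Ueda 20, Rossi 10, Varga 9 → Ueda.
Borda totals: Singh 94, Petrov 126, Ueda 160, Rossi 48, Varga 122 → Ueda.
The two rules agree on Ueda.

Yes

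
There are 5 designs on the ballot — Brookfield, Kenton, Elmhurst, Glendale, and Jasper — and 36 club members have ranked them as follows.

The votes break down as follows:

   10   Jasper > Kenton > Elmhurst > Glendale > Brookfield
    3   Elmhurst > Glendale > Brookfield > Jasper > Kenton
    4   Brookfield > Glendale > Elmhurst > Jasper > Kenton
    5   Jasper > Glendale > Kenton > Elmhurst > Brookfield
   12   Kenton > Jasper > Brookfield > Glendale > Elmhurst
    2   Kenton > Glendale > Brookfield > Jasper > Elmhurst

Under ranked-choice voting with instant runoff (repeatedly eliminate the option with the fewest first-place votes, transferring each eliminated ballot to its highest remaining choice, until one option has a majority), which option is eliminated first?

Glendale

Round 1: Jasper 15, Kenton 14, Brookfield 4, Elmhurst 3, Glendale 0. Glendale has the fewest and is eliminated.
Round 2: Jasper 15, Kenton 14, Brookfield 4, Elmhurst 3. Elmhurst has the fewest and is eliminated.
Round 3: Jasper 15, Kenton 14, Brookfield 7. Brookfield has the fewest and is eliminated.
Round 4: Jasper 22, Kenton 14. Jasper has a majority.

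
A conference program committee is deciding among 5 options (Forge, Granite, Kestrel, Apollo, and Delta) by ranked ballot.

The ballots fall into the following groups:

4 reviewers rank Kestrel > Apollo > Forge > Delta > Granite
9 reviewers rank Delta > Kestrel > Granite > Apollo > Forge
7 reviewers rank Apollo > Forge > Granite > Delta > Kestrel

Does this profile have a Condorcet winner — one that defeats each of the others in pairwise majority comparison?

Head-to-head results (20 voters total):
Forge vs Granite: Forge wins 11–9.
Forge vs Kestrel: Kestrel wins 13–7.
Forge vs Apollo: Apollo wins 20–0.
Forge vs Delta: Forge wins 11–9.
Granite vs Kestrel: Kestrel wins 13–7.
Granite vs Apollo: Apollo wins 11–9.
Granite vs Delta: Delta wins 13–7.
Kestrel vs Apollo: Kestrel wins 13–7.
Kestrel vs Delta: Delta wins 16–4.
Apollo vs Delta: Apollo wins 11–9.
No candidate beats all others: Forge beats Delta beats Kestrel beats Forge, a majority cycle.

No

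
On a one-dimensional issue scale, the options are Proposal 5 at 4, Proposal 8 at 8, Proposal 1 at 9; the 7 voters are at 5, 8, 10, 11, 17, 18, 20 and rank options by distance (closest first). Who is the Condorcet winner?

With single-peaked preferences on a line, the Condorcet winner is the candidate closest to the median voter.
The median voter (position 11) is closest to Proposal 1 at 9.
Check: Proposal 1 vs Proposal 8 — voters closer to Proposal 1: 5 of 7.

Proposal 1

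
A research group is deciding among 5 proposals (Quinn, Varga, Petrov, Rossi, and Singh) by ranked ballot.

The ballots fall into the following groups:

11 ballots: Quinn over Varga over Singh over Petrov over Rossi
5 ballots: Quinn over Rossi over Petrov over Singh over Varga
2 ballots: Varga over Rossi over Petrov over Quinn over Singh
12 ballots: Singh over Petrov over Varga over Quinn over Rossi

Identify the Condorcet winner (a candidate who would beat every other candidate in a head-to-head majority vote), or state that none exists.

Quinn

Head-to-head results (30 voters total):
Quinn vs Varga: Quinn wins 16–14.
Quinn vs Petrov: Quinn wins 16–14.
Quinn vs Rossi: Quinn wins 28–2.
Quinn vs Singh: Quinn wins 18–12.
Varga vs Petrov: Petrov wins 17–13.
Varga vs Rossi: Varga wins 25–5.
Varga vs Singh: Singh wins 17–13.
Petrov vs Rossi: Petrov wins 23–7.
Petrov vs Singh: Singh wins 23–7.
Rossi vs Singh: Singh wins 23–7.
Quinn beats each rival — Varga (16–14), Petrov (16–14), Rossi (28–2), Singh (18–12) — so Quinn is the Condorcet winner.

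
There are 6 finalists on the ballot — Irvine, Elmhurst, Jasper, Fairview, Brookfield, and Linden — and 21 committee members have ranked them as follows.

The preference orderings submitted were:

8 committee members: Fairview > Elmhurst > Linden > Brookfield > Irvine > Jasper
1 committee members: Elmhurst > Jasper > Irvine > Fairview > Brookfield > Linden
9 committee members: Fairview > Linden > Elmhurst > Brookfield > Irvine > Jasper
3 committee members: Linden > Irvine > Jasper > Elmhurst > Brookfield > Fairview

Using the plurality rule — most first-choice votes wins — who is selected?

First-place vote totals:
  Irvine: 0
  Elmhurst: 1
  Jasper: 0
  Fairview: 17
  Brookfield: 0
  Linden: 3
Fairview has the most first-place votes.

Fairview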